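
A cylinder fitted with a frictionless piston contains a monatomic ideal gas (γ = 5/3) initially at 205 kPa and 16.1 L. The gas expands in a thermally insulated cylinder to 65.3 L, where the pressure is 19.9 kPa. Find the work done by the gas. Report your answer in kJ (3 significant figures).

W ≈ 3.00 kJ

Adiabatic: W = (P₁V₁ − P₂V₂)/(γ − 1) with γ = 5/3.
P₁V₁ = 3301 J, P₂V₂ = 1299 J.
W = (3301 − 1299) / 0.6667 = 3002 J.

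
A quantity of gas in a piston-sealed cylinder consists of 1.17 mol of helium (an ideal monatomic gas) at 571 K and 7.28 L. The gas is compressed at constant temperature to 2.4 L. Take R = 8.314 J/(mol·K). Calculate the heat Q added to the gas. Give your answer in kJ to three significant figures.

Q ≈ -6.16 kJ

Isothermal ⇒ ΔU = 0, so Q = W = nRT ln(V₂/V₁).
Q = (1.17)(8.314)(571) ln(2.4/7.28) = 5554 × -1.11 = -6163 J.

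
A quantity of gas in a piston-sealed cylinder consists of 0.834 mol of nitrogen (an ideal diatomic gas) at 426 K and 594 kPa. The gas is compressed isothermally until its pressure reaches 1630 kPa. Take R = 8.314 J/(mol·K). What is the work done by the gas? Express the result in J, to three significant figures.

Isothermal process: W = nRT ln(V₂/V₁) = nRT ln(P₁/P₂).
W = (0.834)(8.314)(426) × ln(594/1630)
  = 2954 × ln(0.3644) = 2954 × -1.009
W_by_gas = -2982 J.

W ≈ -2980 J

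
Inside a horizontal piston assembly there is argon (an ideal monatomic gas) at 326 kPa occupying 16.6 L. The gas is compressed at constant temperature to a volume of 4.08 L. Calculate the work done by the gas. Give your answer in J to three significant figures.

W ≈ -7590 J

Isothermal: W = nRT ln(V₂/V₁) = P₁V₁ ln(V₂/V₁).
P₁V₁ = (326 kPa)(16.6 L) = 5412 J.
W = 5412 × ln(4.08/16.6) = 5412 × -1.403
W_by_gas = -7594 J.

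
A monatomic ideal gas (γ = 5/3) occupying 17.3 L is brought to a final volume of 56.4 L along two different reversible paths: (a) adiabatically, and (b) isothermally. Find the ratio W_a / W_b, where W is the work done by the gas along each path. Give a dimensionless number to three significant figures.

Path (a) adiabatic: W = P₁V₁(1 − (V₁/V₂)^(γ−1))/(γ−1) → W_a/(P₁V₁) = 0.8178.
Path (b) isothermal: W = P₁V₁ ln(V₂/V₁) → W_b/(P₁V₁) = 1.182.
W_a / W_b = 0.8178 / 1.182 = 0.692.

W_a / W_b ≈ 0.692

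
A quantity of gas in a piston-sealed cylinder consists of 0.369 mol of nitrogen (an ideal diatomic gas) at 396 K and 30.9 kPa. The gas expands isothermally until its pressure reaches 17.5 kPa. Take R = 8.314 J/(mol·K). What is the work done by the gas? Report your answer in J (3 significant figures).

W ≈ 691 J

Isothermal process: W = nRT ln(V₂/V₁) = nRT ln(P₁/P₂).
W = (0.369)(8.314)(396) × ln(30.9/17.5)
  = 1215 × ln(1.766) = 1215 × 0.5686
W_by_gas = 690.7 J.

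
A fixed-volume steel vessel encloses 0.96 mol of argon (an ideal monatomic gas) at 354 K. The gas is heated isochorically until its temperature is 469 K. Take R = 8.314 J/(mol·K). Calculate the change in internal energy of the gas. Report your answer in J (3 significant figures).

Constant volume ⇒ W = 0, so Q = ΔU = nCᵥΔT with Cᵥ = 3R/2 = 12.47 J/(mol·K).
ΔU = (0.96)(12.47)(469 − 354) = 1377 J.

ΔU ≈ 1380 J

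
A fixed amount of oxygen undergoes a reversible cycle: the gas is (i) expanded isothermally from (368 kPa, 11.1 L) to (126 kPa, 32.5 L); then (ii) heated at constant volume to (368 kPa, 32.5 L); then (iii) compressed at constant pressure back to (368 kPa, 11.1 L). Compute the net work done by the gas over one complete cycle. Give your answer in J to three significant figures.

Leg (i): W = PᵢVᵢ ln(V_f/Vᵢ) = (4085) ln(32.5/11.1) = 4388 J.
Leg (ii): W = 0.
Leg (iii): W = PΔV = (368)(11.1 − 32.5) = -7875 J.
W_net = 4388 − 7875 = -3487 J.

W_net ≈ -3490 J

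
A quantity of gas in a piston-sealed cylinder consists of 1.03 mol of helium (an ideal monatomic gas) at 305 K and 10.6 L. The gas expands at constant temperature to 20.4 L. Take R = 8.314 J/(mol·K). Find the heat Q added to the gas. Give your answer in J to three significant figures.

Isothermal ⇒ ΔU = 0, so Q = W = nRT ln(V₂/V₁).
Q = (1.03)(8.314)(305) ln(20.4/10.6) = 2612 × 0.6547 = 1710 J.

Q ≈ 1710 J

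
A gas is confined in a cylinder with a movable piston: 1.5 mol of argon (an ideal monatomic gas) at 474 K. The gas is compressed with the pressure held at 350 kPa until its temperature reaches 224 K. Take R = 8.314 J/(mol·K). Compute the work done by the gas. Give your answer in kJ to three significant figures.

Isobaric: W = P ΔV = nR ΔT.
W = (1.5)(8.314)(224 − 474) = -3118 J.

W ≈ -3.12 kJ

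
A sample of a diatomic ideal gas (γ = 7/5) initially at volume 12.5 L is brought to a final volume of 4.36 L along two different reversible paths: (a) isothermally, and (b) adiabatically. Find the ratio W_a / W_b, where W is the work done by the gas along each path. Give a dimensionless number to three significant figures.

W_a / W_b ≈ 0.804

Path (a) isothermal: W = P₁V₁ ln(V₂/V₁) → W_a/(P₁V₁) = -1.053.
Path (b) adiabatic: W = P₁V₁(1 − (V₁/V₂)^(γ−1))/(γ−1) → W_b/(P₁V₁) = -1.31.
W_a / W_b = -1.053 / -1.31 = 0.8041.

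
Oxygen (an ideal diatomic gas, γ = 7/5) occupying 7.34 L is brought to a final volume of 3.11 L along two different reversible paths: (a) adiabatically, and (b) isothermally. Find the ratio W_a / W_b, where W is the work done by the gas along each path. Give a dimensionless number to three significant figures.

Path (a) adiabatic: W = P₁V₁(1 − (V₁/V₂)^(γ−1))/(γ−1) → W_a/(P₁V₁) = -1.025.
Path (b) isothermal: W = P₁V₁ ln(V₂/V₁) → W_b/(P₁V₁) = -0.8587.
W_a / W_b = -1.025 / -0.8587 = 1.193.

W_a / W_b ≈ 1.19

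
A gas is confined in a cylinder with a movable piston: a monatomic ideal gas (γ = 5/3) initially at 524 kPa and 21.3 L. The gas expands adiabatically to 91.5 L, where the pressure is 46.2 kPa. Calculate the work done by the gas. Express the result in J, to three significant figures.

W ≈ 10400 J

Adiabatic: W = (P₁V₁ − P₂V₂)/(γ − 1) with γ = 5/3.
P₁V₁ = 11161 J, P₂V₂ = 4227 J.
W = (11161 − 4227) / 0.6667 = 10401 J.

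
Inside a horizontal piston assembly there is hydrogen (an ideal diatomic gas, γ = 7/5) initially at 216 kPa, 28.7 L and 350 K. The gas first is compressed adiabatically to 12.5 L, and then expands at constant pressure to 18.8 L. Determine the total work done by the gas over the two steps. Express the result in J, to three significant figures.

W_total ≈ -1760 J

Step 1 (adiabatic): W = (P₁V₁ − P₂V₂)/(γ−1) = (6199 − 8644)/0.4 = -6112 J.
After step 1: P = 691.5 kPa, V = 12.5 L, T = 488 K.
Step 2 (isobaric): W = PΔV = (691.5 kPa)(18.8 − 12.5 L) = 4357 J.
W_total = -6112 + 4357 = -1756 J.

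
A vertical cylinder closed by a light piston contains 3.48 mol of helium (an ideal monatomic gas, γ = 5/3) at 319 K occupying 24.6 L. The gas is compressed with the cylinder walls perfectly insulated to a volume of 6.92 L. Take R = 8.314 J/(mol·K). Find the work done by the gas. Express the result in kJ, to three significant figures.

Adiabatic: TV^(γ−1) = const with γ = 5/3.
T₂ = T₁ (V₁/V₂)^(γ−1) = 319 × (24.6/6.92)^0.667 = 319 × 2.329 = 743 K.
W_by = nCᵥ(T₁ − T₂) = (3.48)(12.47)(319 − 743) = -18403 J.

W ≈ -18.4 kJ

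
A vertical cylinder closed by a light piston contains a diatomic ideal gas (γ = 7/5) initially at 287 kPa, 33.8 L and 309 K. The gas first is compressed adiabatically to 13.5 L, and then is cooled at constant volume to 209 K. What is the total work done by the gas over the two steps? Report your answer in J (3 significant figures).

W_total ≈ -10800 J

Step 1 (adiabatic): W = (P₁V₁ − P₂V₂)/(γ−1) = (9701 − 14003)/0.4 = -10757 J.
Step 2 (isochoric): W = 0 (constant volume).
W_total = -10757 + 0 = -10757 J.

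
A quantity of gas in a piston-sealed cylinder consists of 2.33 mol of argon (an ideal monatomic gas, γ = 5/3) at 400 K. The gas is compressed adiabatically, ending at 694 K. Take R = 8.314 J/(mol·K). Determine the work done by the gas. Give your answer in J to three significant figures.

Adiabatic ⇒ Q = 0, so W_by = −ΔU = nCᵥ(T₁ − T₂).
Cᵥ = 3R/2 = 12.47 J/(mol·K).
W = (2.33)(12.47)(400 − 694) = -8543 J.

W ≈ -8540 J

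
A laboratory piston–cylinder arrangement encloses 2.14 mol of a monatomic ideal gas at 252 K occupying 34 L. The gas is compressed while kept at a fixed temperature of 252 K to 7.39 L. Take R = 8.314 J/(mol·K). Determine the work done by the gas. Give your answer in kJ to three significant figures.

W ≈ -6.84 kJ

Isothermal: W = nRT ln(V₂/V₁).
W = (2.14)(8.314)(252) × ln(7.39/34)
  = 4484 × -1.526
W_by_gas = -6843 J.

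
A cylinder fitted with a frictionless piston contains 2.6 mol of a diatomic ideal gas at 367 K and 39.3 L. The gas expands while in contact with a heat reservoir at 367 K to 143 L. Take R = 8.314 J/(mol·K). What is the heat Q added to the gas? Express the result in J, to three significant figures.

Isothermal ⇒ ΔU = 0, so Q = W = nRT ln(V₂/V₁).
Q = (2.6)(8.314)(367) ln(143/39.3) = 7933 × 1.292 = 10247 J.

Q ≈ 10200 J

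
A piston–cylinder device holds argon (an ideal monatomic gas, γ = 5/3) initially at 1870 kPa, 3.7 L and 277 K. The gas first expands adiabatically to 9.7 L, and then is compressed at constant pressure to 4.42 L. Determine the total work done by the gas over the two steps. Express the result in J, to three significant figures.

W_total ≈ 2940 J

Step 1 (adiabatic): W = (P₁V₁ − P₂V₂)/(γ−1) = (6919 − 3639)/0.667 = 4920 J.
After step 1: P = 375.2 kPa, V = 9.7 L, T = 145.7 K.
Step 2 (isobaric): W = PΔV = (375.2 kPa)(4.42 − 9.7 L) = -1981 J.
W_total = 4920 − 1981 = 2939 J.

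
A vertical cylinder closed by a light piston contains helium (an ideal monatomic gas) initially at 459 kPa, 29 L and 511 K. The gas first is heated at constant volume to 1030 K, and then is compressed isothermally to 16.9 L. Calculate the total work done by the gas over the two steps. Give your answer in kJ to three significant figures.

Step 1 (isochoric): W = 0 (constant volume).
After step 1: P = 925.2 kPa (V unchanged).
Step 2 (isothermal): W = P₁V₁ ln(V₂/V₁) = (26830) ln(16.9/29) = -14488 J.
W_total = 0 − 14488 = -14488 J.

W_total ≈ -14.5 kJ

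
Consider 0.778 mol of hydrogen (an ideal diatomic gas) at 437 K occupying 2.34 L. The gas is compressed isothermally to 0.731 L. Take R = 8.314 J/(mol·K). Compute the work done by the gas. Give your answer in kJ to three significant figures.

Isothermal: W = nRT ln(V₂/V₁).
W = (0.778)(8.314)(437) × ln(0.731/2.34)
  = 2827 × -1.163
W_by_gas = -3289 J.

W ≈ -3.29 kJ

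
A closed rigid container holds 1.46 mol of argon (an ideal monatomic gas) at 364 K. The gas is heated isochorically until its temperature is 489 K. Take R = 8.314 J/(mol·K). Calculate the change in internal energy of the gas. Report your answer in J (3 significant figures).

ΔU ≈ 2280 J

Constant volume ⇒ W = 0, so Q = ΔU = nCᵥΔT with Cᵥ = 3R/2 = 12.47 J/(mol·K).
ΔU = (1.46)(12.47)(489 − 364) = 2276 J.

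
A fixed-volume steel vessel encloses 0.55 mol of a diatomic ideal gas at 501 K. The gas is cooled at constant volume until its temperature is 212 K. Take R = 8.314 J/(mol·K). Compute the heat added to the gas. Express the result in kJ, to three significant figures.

Q ≈ -3.30 kJ

Constant volume ⇒ W = 0, so Q = ΔU = nCᵥΔT with Cᵥ = 5R/2 = 20.79 J/(mol·K).
ΔU = (0.55)(20.79)(212 − 501) = -3304 J.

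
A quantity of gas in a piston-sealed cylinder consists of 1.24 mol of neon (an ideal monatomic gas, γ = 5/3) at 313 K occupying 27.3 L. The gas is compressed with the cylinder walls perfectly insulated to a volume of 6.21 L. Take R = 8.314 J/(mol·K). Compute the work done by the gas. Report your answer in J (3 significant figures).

W ≈ -8150 J

Adiabatic: TV^(γ−1) = const with γ = 5/3.
T₂ = T₁ (V₁/V₂)^(γ−1) = 313 × (27.3/6.21)^0.667 = 313 × 2.684 = 840 K.
W_by = nCᵥ(T₁ − T₂) = (1.24)(12.47)(313 − 840) = -8149 J.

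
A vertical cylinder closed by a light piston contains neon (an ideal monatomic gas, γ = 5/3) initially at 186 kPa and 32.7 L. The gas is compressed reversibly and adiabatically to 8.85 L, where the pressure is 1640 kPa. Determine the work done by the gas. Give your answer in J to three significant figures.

W ≈ -12600 J

Adiabatic: W = (P₁V₁ − P₂V₂)/(γ − 1) with γ = 5/3.
P₁V₁ = 6082 J, P₂V₂ = 14514 J.
W = (6082 − 14514) / 0.6667 = -12648 J.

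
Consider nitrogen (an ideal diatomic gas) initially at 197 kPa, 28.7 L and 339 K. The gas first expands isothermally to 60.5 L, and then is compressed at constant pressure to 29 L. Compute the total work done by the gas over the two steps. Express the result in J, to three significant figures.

W_total ≈ 1270 J

Step 1 (isothermal): W = P₁V₁ ln(V₂/V₁) = (5654) ln(60.5/28.7) = 4216 J.
After step 1: P = 93.45 kPa, V = 60.5 L, T = 339 K.
Step 2 (isobaric): W = PΔV = (93.45 kPa)(29 − 60.5 L) = -2944 J.
W_total = 4216 − 2944 = 1273 J.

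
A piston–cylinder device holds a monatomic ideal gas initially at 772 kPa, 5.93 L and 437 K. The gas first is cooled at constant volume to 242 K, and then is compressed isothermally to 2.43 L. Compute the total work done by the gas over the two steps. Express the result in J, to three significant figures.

W_total ≈ -2260 J

Step 1 (isochoric): W = 0 (constant volume).
After step 1: P = 427.5 kPa (V unchanged).
Step 2 (isothermal): W = P₁V₁ ln(V₂/V₁) = (2535) ln(2.43/5.93) = -2262 J.
W_total = 0 − 2262 = -2262 J.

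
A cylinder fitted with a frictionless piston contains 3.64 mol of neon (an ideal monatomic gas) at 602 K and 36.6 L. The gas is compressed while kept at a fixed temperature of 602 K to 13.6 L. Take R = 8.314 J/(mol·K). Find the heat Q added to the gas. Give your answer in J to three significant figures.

Q ≈ -18000 J

Isothermal ⇒ ΔU = 0, so Q = W = nRT ln(V₂/V₁).
Q = (3.64)(8.314)(602) ln(13.6/36.6) = 18218 × -0.99 = -18036 J.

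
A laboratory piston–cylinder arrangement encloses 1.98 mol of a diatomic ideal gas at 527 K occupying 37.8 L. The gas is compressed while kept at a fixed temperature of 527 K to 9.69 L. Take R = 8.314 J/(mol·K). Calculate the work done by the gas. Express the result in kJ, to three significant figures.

W ≈ -11.8 kJ

Isothermal: W = nRT ln(V₂/V₁).
W = (1.98)(8.314)(527) × ln(9.69/37.8)
  = 8675 × -1.361
W_by_gas = -11809 J.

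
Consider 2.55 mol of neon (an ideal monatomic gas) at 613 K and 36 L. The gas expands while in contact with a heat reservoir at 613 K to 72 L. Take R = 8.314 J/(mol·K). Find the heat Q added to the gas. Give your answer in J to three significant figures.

Q ≈ 9010 J

Isothermal ⇒ ΔU = 0, so Q = W = nRT ln(V₂/V₁).
Q = (2.55)(8.314)(613) ln(72/36) = 12996 × 0.6931 = 9008 J.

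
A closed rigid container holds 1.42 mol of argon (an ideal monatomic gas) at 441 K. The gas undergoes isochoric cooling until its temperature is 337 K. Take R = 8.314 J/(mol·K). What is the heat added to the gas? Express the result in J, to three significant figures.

Constant volume ⇒ W = 0, so Q = ΔU = nCᵥΔT with Cᵥ = 3R/2 = 12.47 J/(mol·K).
ΔU = (1.42)(12.47)(337 − 441) = -1842 J.

Q ≈ -1840 J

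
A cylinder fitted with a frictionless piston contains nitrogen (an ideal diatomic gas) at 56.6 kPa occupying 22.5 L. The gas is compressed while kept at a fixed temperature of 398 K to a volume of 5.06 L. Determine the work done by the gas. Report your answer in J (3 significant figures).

Isothermal: W = nRT ln(V₂/V₁) = P₁V₁ ln(V₂/V₁).
P₁V₁ = (56.6 kPa)(22.5 L) = 1274 J.
W = 1274 × ln(5.06/22.5) = 1274 × -1.492
W_by_gas = -1900 J.

W ≈ -1900 J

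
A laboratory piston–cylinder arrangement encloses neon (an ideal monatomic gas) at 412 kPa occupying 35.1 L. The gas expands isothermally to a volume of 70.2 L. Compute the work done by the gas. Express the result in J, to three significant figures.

Isothermal: W = nRT ln(V₂/V₁) = P₁V₁ ln(V₂/V₁).
P₁V₁ = (412 kPa)(35.1 L) = 14461 J.
W = 14461 × ln(70.2/35.1) = 14461 × 0.6931
W_by_gas = 10024 J.

W ≈ 10000 J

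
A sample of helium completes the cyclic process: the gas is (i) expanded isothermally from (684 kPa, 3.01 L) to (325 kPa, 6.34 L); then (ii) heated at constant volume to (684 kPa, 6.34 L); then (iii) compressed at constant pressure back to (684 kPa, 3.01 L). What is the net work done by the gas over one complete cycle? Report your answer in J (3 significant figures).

W_net ≈ -744 J

Leg (i): W = PᵢVᵢ ln(V_f/Vᵢ) = (2059) ln(6.34/3.01) = 1534 J.
Leg (ii): W = 0.
Leg (iii): W = PΔV = (684)(3.01 − 6.34) = -2278 J.
W_net = 1534 − 2278 = -744 J.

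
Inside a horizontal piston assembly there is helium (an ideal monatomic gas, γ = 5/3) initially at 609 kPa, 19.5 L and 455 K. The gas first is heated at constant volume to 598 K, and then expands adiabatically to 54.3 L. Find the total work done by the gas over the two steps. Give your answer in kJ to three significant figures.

Step 1 (isochoric): W = 0 (constant volume).
After step 1: P = 800.4 kPa (V unchanged).
Step 2 (adiabatic): W = (P₁V₁ − P₂V₂)/(γ−1) = (15608 − 7886)/0.667 = 11583 J.
W_total = 0 + 11583 = 11583 J.

W_total ≈ 11.6 kJ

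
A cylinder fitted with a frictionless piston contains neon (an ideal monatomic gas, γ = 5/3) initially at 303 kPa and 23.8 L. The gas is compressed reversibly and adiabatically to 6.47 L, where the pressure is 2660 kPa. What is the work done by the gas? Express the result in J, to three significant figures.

Adiabatic: W = (P₁V₁ − P₂V₂)/(γ − 1) with γ = 5/3.
P₁V₁ = 7211 J, P₂V₂ = 17210 J.
W = (7211 − 17210) / 0.6667 = -14998 J.

W ≈ -15000 J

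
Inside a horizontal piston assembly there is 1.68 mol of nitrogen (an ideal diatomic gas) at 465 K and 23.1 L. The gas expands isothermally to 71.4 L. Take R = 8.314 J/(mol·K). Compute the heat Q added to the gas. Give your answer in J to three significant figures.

Q ≈ 7330 J

Isothermal ⇒ ΔU = 0, so Q = W = nRT ln(V₂/V₁).
Q = (1.68)(8.314)(465) ln(71.4/23.1) = 6495 × 1.128 = 7329 J.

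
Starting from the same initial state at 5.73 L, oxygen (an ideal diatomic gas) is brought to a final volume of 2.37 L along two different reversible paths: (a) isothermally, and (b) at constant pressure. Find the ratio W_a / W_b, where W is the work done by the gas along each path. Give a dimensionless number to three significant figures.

Path (a) isothermal: W = P₁V₁ ln(V₂/V₁) → W_a/(P₁V₁) = -0.8828.
Path (b) isobaric: W = P₁(V₂ − V₁) → W_b/(P₁V₁) = -0.5864.
W_a / W_b = -0.8828 / -0.5864 = 1.506.

W_a / W_b ≈ 1.51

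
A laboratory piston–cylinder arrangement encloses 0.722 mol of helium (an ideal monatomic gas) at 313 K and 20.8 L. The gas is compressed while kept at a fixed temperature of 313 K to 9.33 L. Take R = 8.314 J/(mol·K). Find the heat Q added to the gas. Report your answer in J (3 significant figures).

Isothermal ⇒ ΔU = 0, so Q = W = nRT ln(V₂/V₁).
Q = (0.722)(8.314)(313) ln(9.33/20.8) = 1879 × -0.8017 = -1506 J.

Q ≈ -1510 J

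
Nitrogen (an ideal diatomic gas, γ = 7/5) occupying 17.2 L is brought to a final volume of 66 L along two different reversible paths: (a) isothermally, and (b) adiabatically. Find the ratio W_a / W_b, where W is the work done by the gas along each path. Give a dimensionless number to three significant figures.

Path (a) isothermal: W = P₁V₁ ln(V₂/V₁) → W_a/(P₁V₁) = 1.345.
Path (b) adiabatic: W = P₁V₁(1 − (V₁/V₂)^(γ−1))/(γ−1) → W_b/(P₁V₁) = 1.04.
W_a / W_b = 1.345 / 1.04 = 1.293.

W_a / W_b ≈ 1.29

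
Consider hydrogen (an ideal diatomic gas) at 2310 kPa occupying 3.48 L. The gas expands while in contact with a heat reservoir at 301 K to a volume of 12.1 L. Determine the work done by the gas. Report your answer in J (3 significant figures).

Isothermal: W = nRT ln(V₂/V₁) = P₁V₁ ln(V₂/V₁).
P₁V₁ = (2310 kPa)(3.48 L) = 8039 J.
W = 8039 × ln(12.1/3.48) = 8039 × 1.246
W_by_gas = 10018 J.

W ≈ 10000 J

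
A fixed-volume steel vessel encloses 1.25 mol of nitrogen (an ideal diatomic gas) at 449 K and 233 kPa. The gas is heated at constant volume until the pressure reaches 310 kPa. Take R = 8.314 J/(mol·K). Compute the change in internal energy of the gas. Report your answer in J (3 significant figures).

ΔU ≈ 3860 J

Constant volume ⇒ W = 0, so Q = ΔU = nCᵥΔT with Cᵥ = 5R/2 = 20.79 J/(mol·K).
At constant V, T₂/T₁ = P₂/P₁ ⇒ ΔT = T₁(P₂/P₁ − 1) = 449·(310/233 − 1) = 148.4 K.
ΔU = (1.25)(20.79)(148.4) = 3855 J.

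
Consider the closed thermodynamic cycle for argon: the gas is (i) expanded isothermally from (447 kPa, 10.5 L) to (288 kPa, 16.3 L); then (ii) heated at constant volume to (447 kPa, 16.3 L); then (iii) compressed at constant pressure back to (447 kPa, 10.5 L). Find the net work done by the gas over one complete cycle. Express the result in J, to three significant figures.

Leg (i): W = PᵢVᵢ ln(V_f/Vᵢ) = (4694) ln(16.3/10.5) = 2064 J.
Leg (ii): W = 0.
Leg (iii): W = PΔV = (447)(10.5 − 16.3) = -2593 J.
W_net = 2064 − 2593 = -528.4 J.

W_net ≈ -528 J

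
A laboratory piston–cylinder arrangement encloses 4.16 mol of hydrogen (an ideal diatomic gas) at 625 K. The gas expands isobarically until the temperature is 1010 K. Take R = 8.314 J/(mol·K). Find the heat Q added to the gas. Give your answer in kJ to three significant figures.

Q ≈ 46.6 kJ

Isobaric: W = nRΔT = (4.16)(8.314)(385) = 13316 J.
ΔU = nCᵥΔT with Cᵥ = 5R/2: ΔU = (4.16)(20.79)(385) = 33289 J.
Q = ΔU + W = 33289 + 13316 = 46605 J.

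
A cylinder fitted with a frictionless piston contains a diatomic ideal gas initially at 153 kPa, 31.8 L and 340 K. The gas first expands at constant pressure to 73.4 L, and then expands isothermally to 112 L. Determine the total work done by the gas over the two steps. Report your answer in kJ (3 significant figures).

W_total ≈ 11.1 kJ

Step 1 (isobaric): W = PΔV = (153 kPa)(73.4 − 31.8 L) = 6365 J.
After step 1: P = 153 kPa, V = 73.4 L, T = 784.8 K.
Step 2 (isothermal): W = P₁V₁ ln(V₂/V₁) = (11230) ln(112/73.4) = 4746 J.
W_total = 6365 + 4746 = 11110 J.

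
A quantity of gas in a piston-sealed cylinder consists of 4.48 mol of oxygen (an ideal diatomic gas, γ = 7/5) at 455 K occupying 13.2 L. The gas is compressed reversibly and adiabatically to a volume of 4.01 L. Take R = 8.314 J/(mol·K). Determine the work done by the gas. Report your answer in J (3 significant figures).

Adiabatic: TV^(γ−1) = const with γ = 7/5.
T₂ = T₁ (V₁/V₂)^(γ−1) = 455 × (13.2/4.01)^0.4 = 455 × 1.611 = 732.8 K.
W_by = nCᵥ(T₁ − T₂) = (4.48)(20.79)(455 − 732.8) = -25867 J.

W ≈ -25900 J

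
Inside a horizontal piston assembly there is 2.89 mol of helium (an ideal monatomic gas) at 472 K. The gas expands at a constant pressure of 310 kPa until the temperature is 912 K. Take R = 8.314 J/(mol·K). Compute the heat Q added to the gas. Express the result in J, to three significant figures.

Q ≈ 26400 J

Isobaric: W = nRΔT = (2.89)(8.314)(440) = 10572 J.
ΔU = nCᵥΔT with Cᵥ = 3R/2: ΔU = (2.89)(12.47)(440) = 15858 J.
Q = ΔU + W = 15858 + 10572 = 26430 J.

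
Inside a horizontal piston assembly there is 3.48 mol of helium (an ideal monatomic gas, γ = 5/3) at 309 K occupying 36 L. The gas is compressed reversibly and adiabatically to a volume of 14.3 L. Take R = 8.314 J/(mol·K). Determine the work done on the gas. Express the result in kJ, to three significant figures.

W ≈ 11.4 kJ

Adiabatic: TV^(γ−1) = const with γ = 5/3.
T₂ = T₁ (V₁/V₂)^(γ−1) = 309 × (36/14.3)^0.667 = 309 × 1.851 = 571.8 K.
W_by = nCᵥ(T₁ − T₂) = (3.48)(12.47)(309 − 571.8) = -11407 J.
Work on gas = −W_by = 11407 J.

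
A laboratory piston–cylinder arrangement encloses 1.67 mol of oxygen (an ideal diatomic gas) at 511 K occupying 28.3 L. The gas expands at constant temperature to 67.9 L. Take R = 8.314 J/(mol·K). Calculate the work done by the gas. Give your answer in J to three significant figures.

Isothermal: W = nRT ln(V₂/V₁).
W = (1.67)(8.314)(511) × ln(67.9/28.3)
  = 7095 × 0.8752
W_by_gas = 6209 J.

W ≈ 6210 J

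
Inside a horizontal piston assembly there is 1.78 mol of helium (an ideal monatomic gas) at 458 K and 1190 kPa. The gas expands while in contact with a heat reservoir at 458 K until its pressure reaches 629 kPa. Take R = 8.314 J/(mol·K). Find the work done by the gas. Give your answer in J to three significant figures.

W ≈ 4320 J

Isothermal process: W = nRT ln(V₂/V₁) = nRT ln(P₁/P₂).
W = (1.78)(8.314)(458) × ln(1190/629)
  = 6778 × ln(1.892) = 6778 × 0.6376
W_by_gas = 4321 J.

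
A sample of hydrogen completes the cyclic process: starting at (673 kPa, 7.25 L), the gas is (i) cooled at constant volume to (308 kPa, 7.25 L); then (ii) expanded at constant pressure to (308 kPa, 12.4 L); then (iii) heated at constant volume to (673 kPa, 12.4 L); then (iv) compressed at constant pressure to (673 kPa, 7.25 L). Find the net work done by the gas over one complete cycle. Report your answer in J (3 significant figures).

Constant-volume legs do no work.
W(ii) = (308)(12.4 − 7.25) = 1586 J; W(iv) = (673)(7.25 − 12.4) = -3466 J.
W_net = 1586 − 3466 = -1880 J (the counter-clockwise enclosed area).

W_net ≈ -1880 J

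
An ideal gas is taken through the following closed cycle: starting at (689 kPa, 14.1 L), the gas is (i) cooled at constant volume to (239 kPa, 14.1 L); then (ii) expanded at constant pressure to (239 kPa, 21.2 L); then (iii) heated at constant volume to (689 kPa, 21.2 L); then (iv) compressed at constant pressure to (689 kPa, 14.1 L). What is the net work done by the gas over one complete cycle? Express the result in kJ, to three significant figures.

W_net ≈ -3.20 kJ

Constant-volume legs do no work.
W(ii) = (239)(21.2 − 14.1) = 1697 J; W(iv) = (689)(14.1 − 21.2) = -4892 J.
W_net = 1697 − 4892 = -3195 J (the counter-clockwise enclosed area).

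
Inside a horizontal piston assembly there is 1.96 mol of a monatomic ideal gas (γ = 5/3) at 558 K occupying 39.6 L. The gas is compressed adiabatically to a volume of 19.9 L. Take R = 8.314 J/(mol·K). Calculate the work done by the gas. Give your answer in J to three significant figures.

W ≈ -7940 J

Adiabatic: TV^(γ−1) = const with γ = 5/3.
T₂ = T₁ (V₁/V₂)^(γ−1) = 558 × (39.6/19.9)^0.667 = 558 × 1.582 = 882.8 K.
W_by = nCᵥ(T₁ − T₂) = (1.96)(12.47)(558 − 882.8) = -7939 J.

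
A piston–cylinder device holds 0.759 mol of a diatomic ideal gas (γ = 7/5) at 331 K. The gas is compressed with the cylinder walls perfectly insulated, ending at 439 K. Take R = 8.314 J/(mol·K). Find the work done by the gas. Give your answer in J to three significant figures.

Adiabatic ⇒ Q = 0, so W_by = −ΔU = nCᵥ(T₁ − T₂).
Cᵥ = 5R/2 = 20.79 J/(mol·K).
W = (0.759)(20.79)(331 − 439) = -1704 J.

W ≈ -1700 J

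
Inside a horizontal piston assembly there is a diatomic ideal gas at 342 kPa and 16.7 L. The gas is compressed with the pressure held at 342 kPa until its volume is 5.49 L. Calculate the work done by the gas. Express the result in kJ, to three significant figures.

Isobaric: W = P ΔV.
W = (342 kPa)(5.49 − 16.7 L) = (342)(-11.21) = -3834 J.

W ≈ -3.83 kJ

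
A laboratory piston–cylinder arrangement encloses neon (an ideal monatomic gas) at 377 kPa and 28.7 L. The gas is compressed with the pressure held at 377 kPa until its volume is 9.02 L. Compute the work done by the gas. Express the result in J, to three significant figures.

W ≈ -7420 J

Isobaric: W = P ΔV.
W = (377 kPa)(9.02 − 28.7 L) = (377)(-19.68) = -7419 J.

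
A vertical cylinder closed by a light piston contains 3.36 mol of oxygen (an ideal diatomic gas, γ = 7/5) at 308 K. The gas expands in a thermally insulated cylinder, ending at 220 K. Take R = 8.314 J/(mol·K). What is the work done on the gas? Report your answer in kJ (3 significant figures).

W ≈ -6.15 kJ

Adiabatic ⇒ Q = 0, so W_by = −ΔU = nCᵥ(T₁ − T₂).
Cᵥ = 5R/2 = 20.79 J/(mol·K).
W = (3.36)(20.79)(308 − 220) = 6146 J.
Work on gas = −W_by = -6146 J.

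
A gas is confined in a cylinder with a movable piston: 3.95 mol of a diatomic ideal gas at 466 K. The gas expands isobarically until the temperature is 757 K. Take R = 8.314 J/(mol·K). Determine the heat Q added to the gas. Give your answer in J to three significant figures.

Isobaric: W = nRΔT = (3.95)(8.314)(291) = 9557 J.
ΔU = nCᵥΔT with Cᵥ = 5R/2: ΔU = (3.95)(20.79)(291) = 23891 J.
Q = ΔU + W = 23891 + 9557 = 33448 J.

Q ≈ 33400 J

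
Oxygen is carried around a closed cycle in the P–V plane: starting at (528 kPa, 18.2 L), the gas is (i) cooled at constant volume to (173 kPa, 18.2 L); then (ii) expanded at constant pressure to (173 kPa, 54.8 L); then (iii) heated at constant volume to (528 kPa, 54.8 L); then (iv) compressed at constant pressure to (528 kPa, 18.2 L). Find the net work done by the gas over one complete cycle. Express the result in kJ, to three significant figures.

Constant-volume legs do no work.
W(ii) = (173)(54.8 − 18.2) = 6332 J; W(iv) = (528)(18.2 − 54.8) = -19325 J.
W_net = 6332 − 19325 = -12993 J (the counter-clockwise enclosed area).

W_net ≈ -13.0 kJ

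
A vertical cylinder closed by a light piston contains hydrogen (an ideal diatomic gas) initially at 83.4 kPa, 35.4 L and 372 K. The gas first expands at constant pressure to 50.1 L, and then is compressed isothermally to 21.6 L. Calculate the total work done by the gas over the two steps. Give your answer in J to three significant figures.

W_total ≈ -2290 J

Step 1 (isobaric): W = PΔV = (83.4 kPa)(50.1 − 35.4 L) = 1226 J.
After step 1: P = 83.4 kPa, V = 50.1 L, T = 526.5 K.
Step 2 (isothermal): W = P₁V₁ ln(V₂/V₁) = (4178) ln(21.6/50.1) = -3515 J.
W_total = 1226 − 3515 = -2289 J.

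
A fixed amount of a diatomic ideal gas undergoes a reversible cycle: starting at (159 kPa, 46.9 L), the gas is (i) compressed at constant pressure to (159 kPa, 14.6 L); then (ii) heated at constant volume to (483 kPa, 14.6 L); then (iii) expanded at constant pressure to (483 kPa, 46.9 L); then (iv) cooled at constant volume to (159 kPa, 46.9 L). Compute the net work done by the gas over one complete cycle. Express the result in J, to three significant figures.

W_net ≈ 10500 J

Constant-volume legs do no work.
W(i) = (159)(14.6 − 46.9) = -5136 J; W(iii) = (483)(46.9 − 14.6) = 15601 J.
W_net = -5136 + 15601 = 10465 J (the clockwise enclosed area).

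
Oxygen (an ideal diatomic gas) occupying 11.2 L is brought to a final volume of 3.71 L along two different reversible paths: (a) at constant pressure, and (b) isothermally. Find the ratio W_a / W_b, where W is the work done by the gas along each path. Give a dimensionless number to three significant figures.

Path (a) isobaric: W = P₁(V₂ − V₁) → W_a/(P₁V₁) = -0.6687.
Path (b) isothermal: W = P₁V₁ ln(V₂/V₁) → W_b/(P₁V₁) = -1.105.
W_a / W_b = -0.6687 / -1.105 = 0.6053.

W_a / W_b ≈ 0.605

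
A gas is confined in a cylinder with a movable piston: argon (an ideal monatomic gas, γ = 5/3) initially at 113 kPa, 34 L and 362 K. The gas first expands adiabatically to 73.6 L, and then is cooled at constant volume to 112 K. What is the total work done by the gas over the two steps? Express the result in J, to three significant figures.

W_total ≈ 2320 J

Step 1 (adiabatic): W = (P₁V₁ − P₂V₂)/(γ−1) = (3842 − 2296)/0.667 = 2319 J.
Step 2 (isochoric): W = 0 (constant volume).
W_total = 2319 + 0 = 2319 J.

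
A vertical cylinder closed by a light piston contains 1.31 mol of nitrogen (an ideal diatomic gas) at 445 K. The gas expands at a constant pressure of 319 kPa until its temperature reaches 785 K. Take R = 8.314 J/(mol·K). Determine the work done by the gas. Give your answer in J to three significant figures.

Isobaric: W = P ΔV = nR ΔT.
W = (1.31)(8.314)(785 − 445) = 3703 J.

W ≈ 3700 J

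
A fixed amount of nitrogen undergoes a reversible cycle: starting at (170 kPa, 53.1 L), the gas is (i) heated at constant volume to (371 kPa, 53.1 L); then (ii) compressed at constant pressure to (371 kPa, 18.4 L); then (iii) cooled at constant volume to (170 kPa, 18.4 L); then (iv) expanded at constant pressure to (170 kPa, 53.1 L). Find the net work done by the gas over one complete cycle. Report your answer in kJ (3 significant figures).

Constant-volume legs do no work.
W(ii) = (371)(18.4 − 53.1) = -12874 J; W(iv) = (170)(53.1 − 18.4) = 5899 J.
W_net = -12874 + 5899 = -6975 J (the counter-clockwise enclosed area).

W_net ≈ -6.97 kJ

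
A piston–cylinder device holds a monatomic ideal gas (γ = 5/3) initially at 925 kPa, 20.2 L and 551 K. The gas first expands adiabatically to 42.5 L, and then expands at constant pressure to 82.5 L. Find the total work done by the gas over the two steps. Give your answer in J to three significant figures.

W_total ≈ 21700 J

Step 1 (adiabatic): W = (P₁V₁ − P₂V₂)/(γ−1) = (18685 − 11380)/0.667 = 10958 J.
After step 1: P = 267.8 kPa, V = 42.5 L, T = 335.6 K.
Step 2 (isobaric): W = PΔV = (267.8 kPa)(82.5 − 42.5 L) = 10710 J.
W_total = 10958 + 10710 = 21668 J.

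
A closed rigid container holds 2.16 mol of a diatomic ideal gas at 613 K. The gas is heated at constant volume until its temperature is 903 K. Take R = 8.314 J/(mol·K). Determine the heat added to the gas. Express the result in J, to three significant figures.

Q ≈ 13000 J

Constant volume ⇒ W = 0, so Q = ΔU = nCᵥΔT with Cᵥ = 5R/2 = 20.79 J/(mol·K).
ΔU = (2.16)(20.79)(903 − 613) = 13020 J.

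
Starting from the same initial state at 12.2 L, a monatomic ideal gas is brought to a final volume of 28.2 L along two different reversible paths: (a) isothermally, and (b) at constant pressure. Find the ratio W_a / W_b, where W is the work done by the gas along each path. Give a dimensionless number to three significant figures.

Path (a) isothermal: W = P₁V₁ ln(V₂/V₁) → W_a/(P₁V₁) = 0.8379.
Path (b) isobaric: W = P₁(V₂ − V₁) → W_b/(P₁V₁) = 1.311.
W_a / W_b = 0.8379 / 1.311 = 0.6389.

W_a / W_b ≈ 0.639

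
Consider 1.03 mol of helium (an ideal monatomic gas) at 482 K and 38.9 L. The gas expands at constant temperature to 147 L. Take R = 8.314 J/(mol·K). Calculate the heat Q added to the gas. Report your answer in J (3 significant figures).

Isothermal ⇒ ΔU = 0, so Q = W = nRT ln(V₂/V₁).
Q = (1.03)(8.314)(482) ln(147/38.9) = 4128 × 1.329 = 5487 J.

Q ≈ 5490 J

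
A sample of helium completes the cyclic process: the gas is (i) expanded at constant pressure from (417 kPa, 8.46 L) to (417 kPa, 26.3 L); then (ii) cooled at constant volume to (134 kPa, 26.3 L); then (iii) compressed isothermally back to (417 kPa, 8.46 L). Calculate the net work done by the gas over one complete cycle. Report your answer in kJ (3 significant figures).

W_net ≈ 3.44 kJ

Leg (i): W = PΔV = (417)(26.3 − 8.46) = 7439 J.
Leg (ii): W = 0.
Leg (iii): W = PᵢVᵢ ln(V_f/Vᵢ) = (3524) ln(8.46/26.3) = -3997 J.
W_net = 7439 − 3997 = 3442 J.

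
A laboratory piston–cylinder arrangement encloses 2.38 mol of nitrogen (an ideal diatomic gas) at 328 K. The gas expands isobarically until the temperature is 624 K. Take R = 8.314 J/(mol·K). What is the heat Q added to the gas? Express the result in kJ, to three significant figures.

Isobaric: W = nRΔT = (2.38)(8.314)(296) = 5857 J.
ΔU = nCᵥΔT with Cᵥ = 5R/2: ΔU = (2.38)(20.79)(296) = 14643 J.
Q = ΔU + W = 14643 + 5857 = 20500 J.

Q ≈ 20.5 kJ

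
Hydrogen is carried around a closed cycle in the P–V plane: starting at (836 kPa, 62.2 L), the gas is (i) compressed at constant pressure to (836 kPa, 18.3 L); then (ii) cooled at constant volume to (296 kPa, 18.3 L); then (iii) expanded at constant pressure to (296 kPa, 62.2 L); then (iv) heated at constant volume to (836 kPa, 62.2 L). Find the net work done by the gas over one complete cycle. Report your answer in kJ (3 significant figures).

Constant-volume legs do no work.
W(i) = (836)(18.3 − 62.2) = -36700 J; W(iii) = (296)(62.2 − 18.3) = 12994 J.
W_net = -36700 + 12994 = -23706 J (the counter-clockwise enclosed area).

W_net ≈ -23.7 kJ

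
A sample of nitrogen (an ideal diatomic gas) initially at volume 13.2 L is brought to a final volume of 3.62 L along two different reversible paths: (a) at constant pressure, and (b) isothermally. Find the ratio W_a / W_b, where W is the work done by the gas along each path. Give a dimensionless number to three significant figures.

W_a / W_b ≈ 0.561

Path (a) isobaric: W = P₁(V₂ − V₁) → W_a/(P₁V₁) = -0.7258.
Path (b) isothermal: W = P₁V₁ ln(V₂/V₁) → W_b/(P₁V₁) = -1.294.
W_a / W_b = -0.7258 / -1.294 = 0.561.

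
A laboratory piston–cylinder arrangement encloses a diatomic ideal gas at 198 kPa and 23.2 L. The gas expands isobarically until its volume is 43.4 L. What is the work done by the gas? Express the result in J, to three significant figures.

W ≈ 4000 J

Isobaric: W = P ΔV.
W = (198 kPa)(43.4 − 23.2 L) = (198)(20.2) = 4000 J.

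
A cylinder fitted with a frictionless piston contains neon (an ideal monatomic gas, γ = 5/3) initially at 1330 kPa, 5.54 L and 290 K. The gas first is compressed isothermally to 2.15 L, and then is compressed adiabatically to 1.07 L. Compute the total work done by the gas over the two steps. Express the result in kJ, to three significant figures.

W_total ≈ -13.5 kJ

Step 1 (isothermal): W = P₁V₁ ln(V₂/V₁) = (7368) ln(2.15/5.54) = -6974 J.
After step 1: P = 3427 kPa, V = 2.15 L, T = 290 K.
Step 2 (adiabatic): W = (P₁V₁ − P₂V₂)/(γ−1) = (7368 − 11733)/0.667 = -6547 J.
W_total = -6974 − 6547 = -13521 J.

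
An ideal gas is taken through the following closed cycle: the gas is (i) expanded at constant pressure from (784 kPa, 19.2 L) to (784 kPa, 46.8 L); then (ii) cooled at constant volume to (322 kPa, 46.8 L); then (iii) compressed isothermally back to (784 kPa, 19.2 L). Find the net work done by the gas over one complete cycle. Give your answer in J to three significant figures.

W_net ≈ 8210 J

Leg (i): W = PΔV = (784)(46.8 − 19.2) = 21638 J.
Leg (ii): W = 0.
Leg (iii): W = PᵢVᵢ ln(V_f/Vᵢ) = (15070) ln(19.2/46.8) = -13427 J.
W_net = 21638 − 13427 = 8212 J.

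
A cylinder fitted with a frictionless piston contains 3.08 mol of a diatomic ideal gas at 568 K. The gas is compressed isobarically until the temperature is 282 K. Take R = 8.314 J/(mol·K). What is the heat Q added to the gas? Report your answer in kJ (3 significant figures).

Q ≈ -25.6 kJ

Isobaric: W = nRΔT = (3.08)(8.314)(-286) = -7324 J.
ΔU = nCᵥΔT with Cᵥ = 5R/2: ΔU = (3.08)(20.79)(-286) = -18309 J.
Q = ΔU + W = -18309 − 7324 = -25633 J.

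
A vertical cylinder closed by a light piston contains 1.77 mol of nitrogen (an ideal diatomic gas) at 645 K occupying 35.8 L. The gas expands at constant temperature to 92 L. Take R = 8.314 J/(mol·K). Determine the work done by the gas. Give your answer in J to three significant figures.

W ≈ 8960 J

Isothermal: W = nRT ln(V₂/V₁).
W = (1.77)(8.314)(645) × ln(92/35.8)
  = 9492 × 0.9438
W_by_gas = 8959 J.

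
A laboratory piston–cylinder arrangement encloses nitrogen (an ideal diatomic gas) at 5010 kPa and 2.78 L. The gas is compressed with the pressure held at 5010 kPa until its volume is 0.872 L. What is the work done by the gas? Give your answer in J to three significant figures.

W ≈ -9560 J

Isobaric: W = P ΔV.
W = (5010 kPa)(0.872 − 2.78 L) = (5010)(-1.908) = -9559 J.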